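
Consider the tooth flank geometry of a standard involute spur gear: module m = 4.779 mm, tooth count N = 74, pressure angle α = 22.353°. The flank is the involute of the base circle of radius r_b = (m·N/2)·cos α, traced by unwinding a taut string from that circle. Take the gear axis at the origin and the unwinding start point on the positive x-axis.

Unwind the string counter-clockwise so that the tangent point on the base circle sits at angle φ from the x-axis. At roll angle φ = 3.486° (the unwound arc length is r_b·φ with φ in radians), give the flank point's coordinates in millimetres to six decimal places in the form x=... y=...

pitch radius r_p = m·N/2 = 4.779·74/2 = 176.823000
base radius r_b = r_p·cos α = 176.823000·cos 22.353° = 163.536222
roll angle φ = 3.486° = 0.06084218 rad
x = r_b·(cos φ + φ·sin φ) = 163.536222·(0.99814969 + 0.06084218·0.06080465) = 163.838629
y = r_b·(sin φ − φ·cos φ) = 163.536222·(0.06080465 − 0.06084218·0.99814969) = 0.012273

x=163.838629 y=0.012273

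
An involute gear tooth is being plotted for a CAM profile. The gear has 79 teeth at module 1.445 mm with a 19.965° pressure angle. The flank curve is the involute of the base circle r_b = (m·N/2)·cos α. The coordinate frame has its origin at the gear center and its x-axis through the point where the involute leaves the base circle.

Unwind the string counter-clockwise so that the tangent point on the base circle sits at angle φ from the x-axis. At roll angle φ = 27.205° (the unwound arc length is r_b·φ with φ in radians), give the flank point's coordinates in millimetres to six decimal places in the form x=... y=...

pitch radius r_p = m·N/2 = 1.445·79/2 = 57.077500
base radius r_b = r_p·cos α = 57.077500·cos 19.965° = 53.647221
roll angle φ = 27.205° = 0.47481682 rad
x = r_b·(cos φ + φ·sin φ) = 53.647221·(0.88937648 + 0.47481682·0.45717554) = 59.358027
y = r_b·(sin φ − φ·cos φ) = 53.647221·(0.45717554 − 0.47481682·0.88937648) = 1.871463

x=59.358027 y=1.871463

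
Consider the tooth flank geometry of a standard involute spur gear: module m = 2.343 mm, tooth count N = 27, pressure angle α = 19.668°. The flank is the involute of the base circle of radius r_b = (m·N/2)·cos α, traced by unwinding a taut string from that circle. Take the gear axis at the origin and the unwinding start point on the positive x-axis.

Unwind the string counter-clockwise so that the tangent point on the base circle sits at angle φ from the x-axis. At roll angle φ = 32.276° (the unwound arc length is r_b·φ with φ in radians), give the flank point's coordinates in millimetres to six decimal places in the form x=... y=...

x=34.142664 y=1.719115

pitch radius r_p = m·N/2 = 2.343·27/2 = 31.630500
base radius r_b = r_p·cos α = 31.630500·cos 19.668° = 29.785134
roll angle φ = 32.276° = 0.56332247 rad
x = r_b·(cos φ + φ·sin φ) = 29.785134·(0.84548559 + 0.56332247·0.53399824) = 34.142664
y = r_b·(sin φ − φ·cos φ) = 29.785134·(0.53399824 − 0.56332247·0.84548559) = 1.719115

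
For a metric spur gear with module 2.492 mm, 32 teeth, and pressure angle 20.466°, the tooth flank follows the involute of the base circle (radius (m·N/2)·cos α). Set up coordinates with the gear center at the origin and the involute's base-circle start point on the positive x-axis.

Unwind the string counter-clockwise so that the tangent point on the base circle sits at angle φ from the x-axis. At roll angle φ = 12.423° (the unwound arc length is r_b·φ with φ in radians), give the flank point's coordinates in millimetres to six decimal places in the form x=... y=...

x=38.223051 y=0.126328

pitch radius r_p = m·N/2 = 2.492·32/2 = 39.872000
base radius r_b = r_p·cos α = 39.872000·cos 20.466° = 37.355273
roll angle φ = 12.423° = 0.21682225 rad
x = r_b·(cos φ + φ·sin φ) = 37.355273·(0.97658600 + 0.21682225·0.21512737) = 38.223051
y = r_b·(sin φ − φ·cos φ) = 37.355273·(0.21512737 − 0.21682225·0.97658600) = 0.126328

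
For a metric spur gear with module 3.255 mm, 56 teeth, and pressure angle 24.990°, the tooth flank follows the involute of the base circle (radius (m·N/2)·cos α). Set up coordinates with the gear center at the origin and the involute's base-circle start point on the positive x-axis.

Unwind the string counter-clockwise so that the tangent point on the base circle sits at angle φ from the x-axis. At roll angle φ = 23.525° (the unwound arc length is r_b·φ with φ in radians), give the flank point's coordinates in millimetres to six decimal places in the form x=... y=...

x=89.280007 y=1.874048

pitch radius r_p = m·N/2 = 3.255·56/2 = 91.140000
base radius r_b = r_p·cos α = 91.140000·cos 24.990° = 82.607613
roll angle φ = 23.525° = 0.41058871 rad
x = r_b·(cos φ + φ·sin φ) = 82.607613·(0.91688600 + 0.41058871·0.39914917) = 89.280007
y = r_b·(sin φ − φ·cos φ) = 82.607613·(0.39914917 − 0.41058871·0.91688600) = 1.874048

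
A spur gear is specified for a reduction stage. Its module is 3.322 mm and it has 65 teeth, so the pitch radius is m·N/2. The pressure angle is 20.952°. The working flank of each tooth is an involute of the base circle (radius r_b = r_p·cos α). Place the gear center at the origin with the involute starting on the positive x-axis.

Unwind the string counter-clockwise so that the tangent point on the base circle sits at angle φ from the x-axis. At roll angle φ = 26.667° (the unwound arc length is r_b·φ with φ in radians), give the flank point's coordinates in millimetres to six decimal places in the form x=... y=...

x=111.162675 y=3.315664

pitch radius r_p = m·N/2 = 3.322·65/2 = 107.965000
base radius r_b = r_p·cos α = 107.965000·cos 20.952° = 100.826389
roll angle φ = 26.667° = 0.46542695 rad
x = r_b·(cos φ + φ·sin φ) = 100.826389·(0.89363003 + 0.46542695·0.44880438) = 111.162675
y = r_b·(sin φ − φ·cos φ) = 100.826389·(0.44880438 − 0.46542695·0.89363003) = 3.315664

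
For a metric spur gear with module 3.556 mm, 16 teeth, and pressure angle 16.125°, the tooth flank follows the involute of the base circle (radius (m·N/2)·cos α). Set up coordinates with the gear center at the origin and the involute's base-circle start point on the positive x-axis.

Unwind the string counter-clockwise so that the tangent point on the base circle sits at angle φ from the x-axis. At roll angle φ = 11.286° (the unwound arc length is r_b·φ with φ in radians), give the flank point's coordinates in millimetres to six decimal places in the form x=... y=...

pitch radius r_p = m·N/2 = 3.556·16/2 = 28.448000
base radius r_b = r_p·cos α = 28.448000·cos 16.125° = 27.328801
roll angle φ = 11.286° = 0.19697786 rad
x = r_b·(cos φ + φ·sin φ) = 27.328801·(0.98066251 + 0.19697786·0.19570653) = 27.853851
y = r_b·(sin φ − φ·cos φ) = 27.328801·(0.19570653 − 0.19697786·0.98066251) = 0.069353

x=27.853851 y=0.069353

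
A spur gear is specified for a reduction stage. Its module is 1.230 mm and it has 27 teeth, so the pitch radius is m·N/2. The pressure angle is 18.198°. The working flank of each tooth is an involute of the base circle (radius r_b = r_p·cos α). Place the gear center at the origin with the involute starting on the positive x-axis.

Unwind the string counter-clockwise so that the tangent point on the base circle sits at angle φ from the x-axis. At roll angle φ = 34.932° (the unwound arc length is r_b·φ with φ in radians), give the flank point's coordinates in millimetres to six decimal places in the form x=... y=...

pitch radius r_p = m·N/2 = 1.230·27/2 = 16.605000
base radius r_b = r_p·cos α = 16.605000·cos 18.198° = 15.774467
roll angle φ = 34.932° = 0.60967841 rad
x = r_b·(cos φ + φ·sin φ) = 15.774467·(0.81983220 + 0.60967841·0.57260384) = 18.439349
y = r_b·(sin φ − φ·cos φ) = 15.774467·(0.57260384 − 0.60967841·0.81983220) = 1.147906

x=18.439349 y=1.147906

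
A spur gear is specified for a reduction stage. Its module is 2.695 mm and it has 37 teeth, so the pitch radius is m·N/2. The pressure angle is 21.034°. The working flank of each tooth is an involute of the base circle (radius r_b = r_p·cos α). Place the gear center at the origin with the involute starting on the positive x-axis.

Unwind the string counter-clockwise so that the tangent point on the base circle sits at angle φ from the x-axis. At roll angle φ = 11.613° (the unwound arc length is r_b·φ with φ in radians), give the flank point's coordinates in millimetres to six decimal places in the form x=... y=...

x=47.481446 y=0.128630

pitch radius r_p = m·N/2 = 2.695·37/2 = 49.857500
base radius r_b = r_p·cos α = 49.857500·cos 21.034° = 46.535375
roll angle φ = 11.613° = 0.20268509 rad
x = r_b·(cos φ + φ·sin φ) = 46.535375·(0.97952960 + 0.20268509·0.20130017) = 47.481446
y = r_b·(sin φ − φ·cos φ) = 46.535375·(0.20130017 − 0.20268509·0.97952960) = 0.128630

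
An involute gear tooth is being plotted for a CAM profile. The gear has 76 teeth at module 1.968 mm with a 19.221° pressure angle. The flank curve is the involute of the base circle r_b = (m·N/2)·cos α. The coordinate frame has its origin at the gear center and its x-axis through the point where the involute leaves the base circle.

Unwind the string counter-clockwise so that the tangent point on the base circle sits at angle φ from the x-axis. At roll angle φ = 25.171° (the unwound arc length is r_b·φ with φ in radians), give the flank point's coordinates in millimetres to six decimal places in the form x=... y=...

x=77.104285 y=1.957517

pitch radius r_p = m·N/2 = 1.968·76/2 = 74.784000
base radius r_b = r_p·cos α = 74.784000·cos 19.221° = 70.615224
roll angle φ = 25.171° = 0.43931683 rad
x = r_b·(cos φ + φ·sin φ) = 70.615224·(0.90504244 + 0.43931683·0.42532126) = 77.104285
y = r_b·(sin φ − φ·cos φ) = 70.615224·(0.42532126 − 0.43931683·0.90504244) = 1.957517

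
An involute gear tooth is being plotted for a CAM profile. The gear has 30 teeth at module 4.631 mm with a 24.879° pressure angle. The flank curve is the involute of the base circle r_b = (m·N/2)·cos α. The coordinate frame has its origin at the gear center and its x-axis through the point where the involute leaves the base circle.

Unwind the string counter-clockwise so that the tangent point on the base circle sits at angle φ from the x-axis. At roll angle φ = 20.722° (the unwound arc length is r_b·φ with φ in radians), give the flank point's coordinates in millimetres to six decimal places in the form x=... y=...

pitch radius r_p = m·N/2 = 4.631·30/2 = 69.465000
base radius r_b = r_p·cos α = 69.465000·cos 24.879° = 63.018528
roll angle φ = 20.722° = 0.36166713 rad
x = r_b·(cos φ + φ·sin φ) = 63.018528·(0.93530824 + 0.36166713·0.35383400) = 67.006237
y = r_b·(sin φ − φ·cos φ) = 63.018528·(0.35383400 − 0.36166713·0.93530824) = 0.980805

x=67.006237 y=0.980805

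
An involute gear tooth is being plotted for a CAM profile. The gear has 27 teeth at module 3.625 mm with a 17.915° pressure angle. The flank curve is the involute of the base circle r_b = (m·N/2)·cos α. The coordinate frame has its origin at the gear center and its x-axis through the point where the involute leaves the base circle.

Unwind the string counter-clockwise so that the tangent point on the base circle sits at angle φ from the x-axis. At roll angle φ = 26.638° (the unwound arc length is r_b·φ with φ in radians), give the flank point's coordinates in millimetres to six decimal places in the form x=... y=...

pitch radius r_p = m·N/2 = 3.625·27/2 = 48.937500
base radius r_b = r_p·cos α = 48.937500·cos 17.915° = 46.564712
roll angle φ = 26.638° = 0.46492081 rad
x = r_b·(cos φ + φ·sin φ) = 46.564712·(0.89385708 + 0.46492081·0.44835201) = 51.328526
y = r_b·(sin φ − φ·cos φ) = 46.564712·(0.44835201 − 0.46492081·0.89385708) = 1.526357

x=51.328526 y=1.526357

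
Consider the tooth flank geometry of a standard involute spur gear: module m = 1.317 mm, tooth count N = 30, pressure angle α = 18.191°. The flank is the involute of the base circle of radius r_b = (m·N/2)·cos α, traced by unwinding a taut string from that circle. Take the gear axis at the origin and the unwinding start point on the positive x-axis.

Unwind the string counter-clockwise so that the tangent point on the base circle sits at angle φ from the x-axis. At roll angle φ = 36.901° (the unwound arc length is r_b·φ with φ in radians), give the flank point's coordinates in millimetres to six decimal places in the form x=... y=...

x=22.265588 y=1.602925

pitch radius r_p = m·N/2 = 1.317·30/2 = 19.755000
base radius r_b = r_p·cos α = 19.755000·cos 18.191° = 18.767667
roll angle φ = 36.901° = 0.64404395 rad
x = r_b·(cos φ + φ·sin φ) = 18.767667·(0.79967418 + 0.64404395·0.60043418) = 22.265588
y = r_b·(sin φ − φ·cos φ) = 18.767667·(0.60043418 − 0.64404395·0.79967418) = 1.602925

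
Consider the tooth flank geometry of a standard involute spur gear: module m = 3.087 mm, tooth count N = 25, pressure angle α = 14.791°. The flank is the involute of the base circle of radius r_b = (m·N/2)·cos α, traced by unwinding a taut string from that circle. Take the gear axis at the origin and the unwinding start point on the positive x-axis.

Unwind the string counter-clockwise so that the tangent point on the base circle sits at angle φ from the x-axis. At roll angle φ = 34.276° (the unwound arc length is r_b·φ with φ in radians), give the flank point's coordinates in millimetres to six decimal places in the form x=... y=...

x=43.399324 y=2.568445

pitch radius r_p = m·N/2 = 3.087·25/2 = 38.587500
base radius r_b = r_p·cos α = 38.587500·cos 14.791° = 37.308845
roll angle φ = 34.276° = 0.59822905 rad
x = r_b·(cos φ + φ·sin φ) = 37.308845·(0.82633427 + 0.59822905·0.56317996) = 43.399324
y = r_b·(sin φ − φ·cos φ) = 37.308845·(0.56317996 − 0.59822905·0.82633427) = 2.568445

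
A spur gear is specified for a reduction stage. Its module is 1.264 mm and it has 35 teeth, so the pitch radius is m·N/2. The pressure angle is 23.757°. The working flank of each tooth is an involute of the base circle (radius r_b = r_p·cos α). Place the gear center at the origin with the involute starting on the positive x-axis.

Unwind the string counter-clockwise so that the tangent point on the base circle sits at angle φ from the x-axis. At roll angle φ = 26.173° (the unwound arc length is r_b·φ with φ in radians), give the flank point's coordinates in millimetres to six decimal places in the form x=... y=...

pitch radius r_p = m·N/2 = 1.264·35/2 = 22.120000
base radius r_b = r_p·cos α = 22.120000·cos 23.757° = 20.245601
roll angle φ = 26.173° = 0.45680503 rad
x = r_b·(cos φ + φ·sin φ) = 20.245601·(0.89746632 + 0.45680503·0.44108298) = 22.249010
y = r_b·(sin φ − φ·cos φ) = 20.245601·(0.44108298 − 0.45680503·0.89746632) = 0.629959

x=22.249010 y=0.629959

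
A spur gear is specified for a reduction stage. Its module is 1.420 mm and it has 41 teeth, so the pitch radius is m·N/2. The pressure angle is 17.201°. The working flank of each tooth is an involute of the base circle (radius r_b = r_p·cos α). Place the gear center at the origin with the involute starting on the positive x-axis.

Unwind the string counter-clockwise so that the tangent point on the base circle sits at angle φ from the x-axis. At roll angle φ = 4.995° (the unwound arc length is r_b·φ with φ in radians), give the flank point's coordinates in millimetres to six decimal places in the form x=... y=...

pitch radius r_p = m·N/2 = 1.420·41/2 = 29.110000
base radius r_b = r_p·cos α = 29.110000·cos 17.201° = 27.808003
roll angle φ = 4.995° = 0.08717920 rad
x = r_b·(cos φ + φ·sin φ) = 27.808003·(0.99620230 + 0.08717920·0.08706881) = 27.913476
y = r_b·(sin φ − φ·cos φ) = 27.808003·(0.08706881 − 0.08717920·0.99620230) = 0.006137

x=27.913476 y=0.006137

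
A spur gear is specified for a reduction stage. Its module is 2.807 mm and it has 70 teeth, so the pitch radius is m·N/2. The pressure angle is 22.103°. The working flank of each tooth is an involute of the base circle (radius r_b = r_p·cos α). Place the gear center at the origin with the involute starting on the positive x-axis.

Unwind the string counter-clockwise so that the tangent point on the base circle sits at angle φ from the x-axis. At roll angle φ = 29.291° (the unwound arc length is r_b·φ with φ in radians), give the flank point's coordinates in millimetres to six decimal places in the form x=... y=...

x=102.153602 y=3.948940

pitch radius r_p = m·N/2 = 2.807·70/2 = 98.245000
base radius r_b = r_p·cos α = 98.245000·cos 22.103° = 91.024870
roll angle φ = 29.291° = 0.51122439 rad
x = r_b·(cos φ + φ·sin φ) = 91.024870·(0.87214613 + 0.51122439·0.48924546) = 102.153602
y = r_b·(sin φ − φ·cos φ) = 91.024870·(0.48924546 − 0.51122439·0.87214613) = 3.948940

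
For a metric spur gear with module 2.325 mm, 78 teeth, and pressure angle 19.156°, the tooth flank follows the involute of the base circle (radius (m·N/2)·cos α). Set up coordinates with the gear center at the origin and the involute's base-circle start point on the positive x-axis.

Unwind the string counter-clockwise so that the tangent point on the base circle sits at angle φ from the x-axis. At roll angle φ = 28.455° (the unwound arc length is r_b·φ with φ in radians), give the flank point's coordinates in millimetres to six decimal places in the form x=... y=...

x=95.574821 y=3.411816

pitch radius r_p = m·N/2 = 2.325·78/2 = 90.675000
base radius r_b = r_p·cos α = 90.675000·cos 19.156° = 85.654202
roll angle φ = 28.455° = 0.49663344 rad
x = r_b·(cos φ + φ·sin φ) = 85.654202·(0.87919160 + 0.49663344·0.47646839) = 95.574821
y = r_b·(sin φ − φ·cos φ) = 85.654202·(0.47646839 − 0.49663344·0.87919160) = 3.411816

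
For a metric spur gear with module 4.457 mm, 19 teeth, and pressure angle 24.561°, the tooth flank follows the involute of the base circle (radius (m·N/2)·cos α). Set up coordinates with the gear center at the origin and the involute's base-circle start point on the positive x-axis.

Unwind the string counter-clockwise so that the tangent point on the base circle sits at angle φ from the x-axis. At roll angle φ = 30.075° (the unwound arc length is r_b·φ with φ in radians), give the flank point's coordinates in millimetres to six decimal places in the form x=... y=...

pitch radius r_p = m·N/2 = 4.457·19/2 = 42.341500
base radius r_b = r_p·cos α = 42.341500·cos 24.561° = 38.510409
roll angle φ = 30.075° = 0.52490777 rad
x = r_b·(cos φ + φ·sin φ) = 38.510409·(0.86537016 + 0.52490777·0.50113320) = 43.455873
y = r_b·(sin φ − φ·cos φ) = 38.510409·(0.50113320 − 0.52490777·0.86537016) = 1.805894

x=43.455873 y=1.805894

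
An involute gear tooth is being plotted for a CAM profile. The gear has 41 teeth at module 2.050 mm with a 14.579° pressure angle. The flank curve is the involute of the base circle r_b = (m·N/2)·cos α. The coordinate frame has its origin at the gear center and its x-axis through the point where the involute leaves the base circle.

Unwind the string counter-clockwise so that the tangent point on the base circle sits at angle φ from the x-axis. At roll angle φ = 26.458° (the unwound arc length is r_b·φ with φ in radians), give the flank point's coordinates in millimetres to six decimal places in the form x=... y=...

x=44.779841 y=1.306732

pitch radius r_p = m·N/2 = 2.050·41/2 = 42.025000
base radius r_b = r_p·cos α = 42.025000·cos 14.579° = 40.671858
roll angle φ = 26.458° = 0.46177921 rad
x = r_b·(cos φ + φ·sin φ) = 40.671858·(0.89526120 + 0.46177921·0.44554167) = 44.779841
y = r_b·(sin φ − φ·cos φ) = 40.671858·(0.44554167 − 0.46177921·0.89526120) = 1.306732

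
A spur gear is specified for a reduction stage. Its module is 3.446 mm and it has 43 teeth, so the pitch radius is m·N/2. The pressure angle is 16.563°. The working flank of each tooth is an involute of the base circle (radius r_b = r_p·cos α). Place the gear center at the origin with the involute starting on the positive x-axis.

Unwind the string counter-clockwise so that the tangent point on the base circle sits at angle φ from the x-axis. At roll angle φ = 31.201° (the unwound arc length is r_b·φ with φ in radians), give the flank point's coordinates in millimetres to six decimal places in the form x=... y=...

pitch radius r_p = m·N/2 = 3.446·43/2 = 74.089000
base radius r_b = r_p·cos α = 74.089000·cos 16.563° = 71.014815
roll angle φ = 31.201° = 0.54456018 rad
x = r_b·(cos φ + φ·sin φ) = 71.014815·(0.85535522 + 0.54456018·0.51804194) = 80.776528
y = r_b·(sin φ − φ·cos φ) = 71.014815·(0.51804194 − 0.54456018·0.85535522) = 3.710492

x=80.776528 y=3.710492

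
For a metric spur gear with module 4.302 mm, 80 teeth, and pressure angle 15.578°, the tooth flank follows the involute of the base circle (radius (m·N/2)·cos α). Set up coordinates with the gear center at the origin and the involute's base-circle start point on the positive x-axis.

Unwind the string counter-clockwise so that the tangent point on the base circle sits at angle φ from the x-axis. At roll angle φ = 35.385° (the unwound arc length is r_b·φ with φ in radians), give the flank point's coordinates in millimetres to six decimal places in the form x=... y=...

pitch radius r_p = m·N/2 = 4.302·80/2 = 172.080000
base radius r_b = r_p·cos α = 172.080000·cos 15.578° = 165.758771
roll angle φ = 35.385° = 0.61758476 rad
x = r_b·(cos φ + φ·sin φ) = 165.758771·(0.81527942 + 0.61758476·0.57906775) = 194.418933
y = r_b·(sin φ − φ·cos φ) = 165.758771·(0.57906775 − 0.61758476·0.81527942) = 12.525331

x=194.418933 y=12.525331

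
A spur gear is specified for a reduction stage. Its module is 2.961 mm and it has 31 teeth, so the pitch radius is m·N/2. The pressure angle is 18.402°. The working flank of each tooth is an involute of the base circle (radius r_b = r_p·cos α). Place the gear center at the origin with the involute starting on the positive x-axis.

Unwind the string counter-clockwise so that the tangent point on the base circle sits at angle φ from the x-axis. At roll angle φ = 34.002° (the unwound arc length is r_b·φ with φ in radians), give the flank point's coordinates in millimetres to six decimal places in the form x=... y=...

x=50.555020 y=2.928371

pitch radius r_p = m·N/2 = 2.961·31/2 = 45.895500
base radius r_b = r_p·cos α = 45.895500·cos 18.402° = 43.548633
roll angle φ = 34.002° = 0.59344685 rad
x = r_b·(cos φ + φ·sin φ) = 43.548633·(0.82901805 + 0.59344685·0.55922184) = 50.555020
y = r_b·(sin φ − φ·cos φ) = 43.548633·(0.55922184 − 0.59344685·0.82901805) = 2.928371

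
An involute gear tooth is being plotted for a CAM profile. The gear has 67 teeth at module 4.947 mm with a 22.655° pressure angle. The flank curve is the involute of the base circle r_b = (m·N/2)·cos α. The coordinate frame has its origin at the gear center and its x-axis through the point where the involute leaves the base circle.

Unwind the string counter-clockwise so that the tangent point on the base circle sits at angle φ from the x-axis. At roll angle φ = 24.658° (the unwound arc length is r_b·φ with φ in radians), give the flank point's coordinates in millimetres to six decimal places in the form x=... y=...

pitch radius r_p = m·N/2 = 4.947·67/2 = 165.724500
base radius r_b = r_p·cos α = 165.724500·cos 22.655° = 152.937346
roll angle φ = 24.658° = 0.43036329 rad
x = r_b·(cos φ + φ·sin φ) = 152.937346·(0.90881425 + 0.43036329·0.41720099) = 166.451232
y = r_b·(sin φ − φ·cos φ) = 152.937346·(0.41720099 − 0.43036329·0.90881425) = 3.988714

x=166.451232 y=3.988714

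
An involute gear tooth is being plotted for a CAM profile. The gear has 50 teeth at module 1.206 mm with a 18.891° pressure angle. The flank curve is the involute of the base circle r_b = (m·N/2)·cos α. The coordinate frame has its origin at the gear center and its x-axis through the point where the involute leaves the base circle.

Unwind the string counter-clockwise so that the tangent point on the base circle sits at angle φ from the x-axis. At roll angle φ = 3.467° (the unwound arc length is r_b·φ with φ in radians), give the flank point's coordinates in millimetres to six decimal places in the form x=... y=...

pitch radius r_p = m·N/2 = 1.206·50/2 = 30.150000
base radius r_b = r_p·cos α = 30.150000·cos 18.891° = 28.526007
roll angle φ = 3.467° = 0.06051057 rad
x = r_b·(cos φ + φ·sin φ) = 28.526007·(0.99816979 + 0.06051057·0.06047365) = 28.578184
y = r_b·(sin φ − φ·cos φ) = 28.526007·(0.06047365 − 0.06051057·0.99816979) = 0.002106

x=28.578184 y=0.002106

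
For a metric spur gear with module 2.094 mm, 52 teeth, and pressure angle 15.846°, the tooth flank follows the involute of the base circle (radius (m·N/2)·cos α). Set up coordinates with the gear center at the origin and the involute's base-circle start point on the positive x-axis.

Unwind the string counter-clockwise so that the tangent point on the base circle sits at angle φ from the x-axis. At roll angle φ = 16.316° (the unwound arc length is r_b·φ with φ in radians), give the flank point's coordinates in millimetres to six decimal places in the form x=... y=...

x=54.455839 y=0.399899

pitch radius r_p = m·N/2 = 2.094·52/2 = 54.444000
base radius r_b = r_p·cos α = 54.444000·cos 15.846° = 52.375078
roll angle φ = 16.316° = 0.28476792 rad
x = r_b·(cos φ + φ·sin φ) = 52.375078·(0.95972688 + 0.28476792·0.28093473) = 54.455839
y = r_b·(sin φ − φ·cos φ) = 52.375078·(0.28093473 − 0.28476792·0.95972688) = 0.399899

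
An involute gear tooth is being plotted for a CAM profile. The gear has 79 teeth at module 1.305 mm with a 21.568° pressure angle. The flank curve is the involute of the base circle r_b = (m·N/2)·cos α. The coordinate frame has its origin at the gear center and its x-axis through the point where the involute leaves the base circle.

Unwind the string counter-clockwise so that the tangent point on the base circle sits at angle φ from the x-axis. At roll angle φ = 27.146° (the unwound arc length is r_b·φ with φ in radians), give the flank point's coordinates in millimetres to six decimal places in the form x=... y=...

x=53.020495 y=1.661614

pitch radius r_p = m·N/2 = 1.305·79/2 = 51.547500
base radius r_b = r_p·cos α = 51.547500·cos 21.568° = 47.938244
roll angle φ = 27.146° = 0.47378708 rad
x = r_b·(cos φ + φ·sin φ) = 47.938244·(0.88984678 + 0.47378708·0.45625947) = 53.020495
y = r_b·(sin φ − φ·cos φ) = 47.938244·(0.45625947 − 0.47378708·0.88984678) = 1.661614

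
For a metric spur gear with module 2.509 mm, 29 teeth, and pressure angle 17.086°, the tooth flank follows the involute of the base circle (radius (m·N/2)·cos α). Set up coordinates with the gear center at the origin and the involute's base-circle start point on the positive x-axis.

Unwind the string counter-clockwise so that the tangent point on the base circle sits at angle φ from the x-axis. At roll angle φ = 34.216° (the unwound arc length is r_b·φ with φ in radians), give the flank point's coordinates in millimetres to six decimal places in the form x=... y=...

pitch radius r_p = m·N/2 = 2.509·29/2 = 36.380500
base radius r_b = r_p·cos α = 36.380500·cos 17.086° = 34.774841
roll angle φ = 34.216° = 0.59718186 rad
x = r_b·(cos φ + φ·sin φ) = 34.774841·(0.82692358 + 0.59718186·0.56231432) = 40.433663
y = r_b·(sin φ − φ·cos φ) = 34.774841·(0.56231432 − 0.59718186·0.82692358) = 2.381748

x=40.433663 y=2.381748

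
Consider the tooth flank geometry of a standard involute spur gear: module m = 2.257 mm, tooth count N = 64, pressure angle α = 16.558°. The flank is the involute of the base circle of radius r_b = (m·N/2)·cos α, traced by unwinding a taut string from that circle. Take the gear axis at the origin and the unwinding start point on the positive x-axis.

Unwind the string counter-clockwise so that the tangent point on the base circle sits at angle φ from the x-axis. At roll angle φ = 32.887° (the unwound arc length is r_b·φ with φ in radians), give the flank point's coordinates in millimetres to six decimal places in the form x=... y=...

x=79.710854 y=4.221778

pitch radius r_p = m·N/2 = 2.257·64/2 = 72.224000
base radius r_b = r_p·cos α = 72.224000·cos 16.558° = 69.228996
roll angle φ = 32.887° = 0.57398643 rad
x = r_b·(cos φ + φ·sin φ) = 69.228996·(0.83974309 + 0.57398643·0.54298393) = 79.710854
y = r_b·(sin φ − φ·cos φ) = 69.228996·(0.54298393 − 0.57398643·0.83974309) = 4.221778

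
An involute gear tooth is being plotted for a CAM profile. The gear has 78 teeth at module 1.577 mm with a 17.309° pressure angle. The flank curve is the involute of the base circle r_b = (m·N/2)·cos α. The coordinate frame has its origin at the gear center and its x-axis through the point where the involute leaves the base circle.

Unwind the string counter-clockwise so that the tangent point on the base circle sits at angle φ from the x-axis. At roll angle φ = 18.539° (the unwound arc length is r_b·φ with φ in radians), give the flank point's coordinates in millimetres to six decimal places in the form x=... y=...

pitch radius r_p = m·N/2 = 1.577·78/2 = 61.503000
base radius r_b = r_p·cos α = 61.503000·cos 17.309° = 58.717780
roll angle φ = 18.539° = 0.32356659 rad
x = r_b·(cos φ + φ·sin φ) = 58.717780·(0.94810745 + 0.32356659·0.31795009) = 61.711534
y = r_b·(sin φ − φ·cos φ) = 58.717780·(0.31795009 − 0.32356659·0.94810745) = 0.656124

x=61.711534 y=0.656124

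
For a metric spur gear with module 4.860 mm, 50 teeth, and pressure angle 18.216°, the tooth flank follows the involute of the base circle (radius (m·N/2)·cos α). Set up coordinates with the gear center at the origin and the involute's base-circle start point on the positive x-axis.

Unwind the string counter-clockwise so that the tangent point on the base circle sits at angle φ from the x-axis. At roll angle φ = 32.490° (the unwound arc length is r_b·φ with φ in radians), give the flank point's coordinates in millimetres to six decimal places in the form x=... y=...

pitch radius r_p = m·N/2 = 4.860·50/2 = 121.500000
base radius r_b = r_p·cos α = 121.500000·cos 18.216° = 115.411002
roll angle φ = 32.490° = 0.56705747 rad
x = r_b·(cos φ + φ·sin φ) = 115.411002·(0.84348521 + 0.56705747·0.53715240) = 132.501236
y = r_b·(sin φ − φ·cos φ) = 115.411002·(0.53715240 − 0.56705747·0.84348521) = 6.791685

x=132.501236 y=6.791685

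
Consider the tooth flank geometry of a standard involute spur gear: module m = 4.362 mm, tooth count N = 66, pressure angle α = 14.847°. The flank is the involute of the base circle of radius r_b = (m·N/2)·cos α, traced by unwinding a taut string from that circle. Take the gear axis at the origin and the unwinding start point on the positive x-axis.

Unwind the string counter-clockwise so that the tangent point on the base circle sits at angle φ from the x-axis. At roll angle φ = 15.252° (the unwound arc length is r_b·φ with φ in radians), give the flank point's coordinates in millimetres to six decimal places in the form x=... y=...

x=143.982977 y=0.868687

pitch radius r_p = m·N/2 = 4.362·66/2 = 143.946000
base radius r_b = r_p·cos α = 143.946000·cos 14.847° = 139.140150
roll angle φ = 15.252° = 0.26619762 rad
x = r_b·(cos φ + φ·sin φ) = 139.140150·(0.96477814 + 0.26619762·0.26306489) = 143.982977
y = r_b·(sin φ − φ·cos φ) = 139.140150·(0.26306489 − 0.26619762·0.96477814) = 0.868687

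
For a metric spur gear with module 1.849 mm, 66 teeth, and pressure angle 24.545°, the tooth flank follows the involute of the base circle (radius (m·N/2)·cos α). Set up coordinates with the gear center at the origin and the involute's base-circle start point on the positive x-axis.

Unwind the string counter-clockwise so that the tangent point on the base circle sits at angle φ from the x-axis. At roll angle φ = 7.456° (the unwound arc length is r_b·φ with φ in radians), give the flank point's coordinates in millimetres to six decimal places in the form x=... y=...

x=55.971182 y=0.040702

pitch radius r_p = m·N/2 = 1.849·66/2 = 61.017000
base radius r_b = r_p·cos α = 61.017000·cos 24.545° = 55.503217
roll angle φ = 7.456° = 0.13013175 rad
x = r_b·(cos φ + φ·sin φ) = 55.503217·(0.99154481 + 0.13013175·0.12976478) = 55.971182
y = r_b·(sin φ − φ·cos φ) = 55.503217·(0.12976478 − 0.13013175·0.99154481) = 0.040702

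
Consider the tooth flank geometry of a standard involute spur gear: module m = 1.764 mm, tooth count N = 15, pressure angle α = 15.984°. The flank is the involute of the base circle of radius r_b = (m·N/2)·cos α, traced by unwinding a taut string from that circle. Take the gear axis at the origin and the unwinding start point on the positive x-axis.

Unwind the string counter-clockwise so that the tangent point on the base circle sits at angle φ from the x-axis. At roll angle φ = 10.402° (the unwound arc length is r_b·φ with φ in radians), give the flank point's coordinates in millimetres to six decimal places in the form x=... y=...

x=12.926388 y=0.025285

pitch radius r_p = m·N/2 = 1.764·15/2 = 13.230000
base radius r_b = r_p·cos α = 13.230000·cos 15.984° = 12.718510
roll angle φ = 10.402° = 0.18154915 rad
x = r_b·(cos φ + φ·sin φ) = 12.718510·(0.98356517 + 0.18154915·0.18055348) = 12.926388
y = r_b·(sin φ − φ·cos φ) = 12.718510·(0.18055348 − 0.18154915·0.98356517) = 0.025285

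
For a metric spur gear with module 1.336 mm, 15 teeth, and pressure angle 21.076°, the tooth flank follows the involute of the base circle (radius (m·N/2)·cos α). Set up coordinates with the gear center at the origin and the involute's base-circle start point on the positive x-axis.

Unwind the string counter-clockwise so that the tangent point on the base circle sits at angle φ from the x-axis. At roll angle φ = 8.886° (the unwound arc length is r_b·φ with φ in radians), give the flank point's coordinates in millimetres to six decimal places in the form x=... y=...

x=9.461473 y=0.011598

pitch radius r_p = m·N/2 = 1.336·15/2 = 10.020000
base radius r_b = r_p·cos α = 10.020000·cos 21.076° = 9.349705
roll angle φ = 8.886° = 0.15508996 rad
x = r_b·(cos φ + φ·sin φ) = 9.349705·(0.98799764 + 0.15508996·0.15446898) = 9.461473
y = r_b·(sin φ − φ·cos φ) = 9.349705·(0.15446898 − 0.15508996·0.98799764) = 0.011598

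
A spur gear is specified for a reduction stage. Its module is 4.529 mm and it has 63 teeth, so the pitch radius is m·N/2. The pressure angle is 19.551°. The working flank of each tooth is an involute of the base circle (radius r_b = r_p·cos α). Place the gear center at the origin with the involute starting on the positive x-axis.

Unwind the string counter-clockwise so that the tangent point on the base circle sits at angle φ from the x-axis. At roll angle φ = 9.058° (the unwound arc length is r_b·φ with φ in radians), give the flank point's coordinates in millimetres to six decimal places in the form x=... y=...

x=136.107619 y=0.176622

pitch radius r_p = m·N/2 = 4.529·63/2 = 142.663500
base radius r_b = r_p·cos α = 142.663500·cos 19.551° = 134.438092
roll angle φ = 9.058° = 0.15809192 rad
x = r_b·(cos φ + φ·sin φ) = 134.438092·(0.98752948 + 0.15809192·0.15743421) = 136.107619
y = r_b·(sin φ − φ·cos φ) = 134.438092·(0.15743421 − 0.15809192·0.98752948) = 0.176622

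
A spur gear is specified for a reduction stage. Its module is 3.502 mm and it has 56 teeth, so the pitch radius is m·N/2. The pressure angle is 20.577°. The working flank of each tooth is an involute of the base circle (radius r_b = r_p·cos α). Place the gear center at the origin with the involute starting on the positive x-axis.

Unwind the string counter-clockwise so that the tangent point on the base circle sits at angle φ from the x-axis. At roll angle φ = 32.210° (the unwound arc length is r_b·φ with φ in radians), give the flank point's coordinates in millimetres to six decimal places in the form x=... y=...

x=105.180007 y=5.266697

pitch radius r_p = m·N/2 = 3.502·56/2 = 98.056000
base radius r_b = r_p·cos α = 98.056000·cos 20.577° = 91.800096
roll angle φ = 32.210° = 0.56217055 rad
x = r_b·(cos φ + φ·sin φ) = 91.800096·(0.84610015 + 0.56217055·0.53302396) = 105.180007
y = r_b·(sin φ − φ·cos φ) = 91.800096·(0.53302396 − 0.56217055·0.84610015) = 5.266697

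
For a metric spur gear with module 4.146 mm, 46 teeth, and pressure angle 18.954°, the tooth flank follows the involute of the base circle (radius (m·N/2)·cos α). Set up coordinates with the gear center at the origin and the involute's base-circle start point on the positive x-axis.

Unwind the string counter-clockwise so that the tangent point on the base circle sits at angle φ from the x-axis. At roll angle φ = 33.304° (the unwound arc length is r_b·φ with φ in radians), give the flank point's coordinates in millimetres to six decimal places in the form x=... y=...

x=104.160465 y=5.706925

pitch radius r_p = m·N/2 = 4.146·46/2 = 95.358000
base radius r_b = r_p·cos α = 95.358000·cos 18.954° = 90.187656
roll angle φ = 33.304° = 0.58126445 rad
x = r_b·(cos φ + φ·sin φ) = 90.187656·(0.83576903 + 0.58126445·0.54908117) = 104.160465
y = r_b·(sin φ − φ·cos φ) = 90.187656·(0.54908117 − 0.58126445·0.83576903) = 5.706925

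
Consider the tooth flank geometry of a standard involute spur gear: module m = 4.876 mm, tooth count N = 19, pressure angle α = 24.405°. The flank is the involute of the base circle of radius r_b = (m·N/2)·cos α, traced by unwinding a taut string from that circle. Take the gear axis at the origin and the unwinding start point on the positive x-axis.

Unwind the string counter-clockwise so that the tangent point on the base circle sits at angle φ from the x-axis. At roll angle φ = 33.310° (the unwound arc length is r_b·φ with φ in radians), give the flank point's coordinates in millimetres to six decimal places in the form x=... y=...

x=48.720596 y=2.670681

pitch radius r_p = m·N/2 = 4.876·19/2 = 46.322000
base radius r_b = r_p·cos α = 46.322000·cos 24.405° = 42.183018
roll angle φ = 33.310° = 0.58136917 rad
x = r_b·(cos φ + φ·sin φ) = 42.183018·(0.83571153 + 0.58136917·0.54916869) = 48.720596
y = r_b·(sin φ − φ·cos φ) = 42.183018·(0.54916869 − 0.58136917·0.83571153) = 2.670681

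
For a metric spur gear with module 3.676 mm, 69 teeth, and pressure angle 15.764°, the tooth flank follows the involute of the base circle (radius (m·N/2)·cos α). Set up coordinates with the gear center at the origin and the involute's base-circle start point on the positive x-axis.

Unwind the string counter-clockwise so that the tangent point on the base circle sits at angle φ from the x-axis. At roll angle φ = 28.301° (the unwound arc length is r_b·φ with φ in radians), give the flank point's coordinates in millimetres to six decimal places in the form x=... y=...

pitch radius r_p = m·N/2 = 3.676·69/2 = 126.822000
base radius r_b = r_p·cos α = 126.822000·cos 15.764° = 122.052083
roll angle φ = 28.301° = 0.49394563 rad
x = r_b·(cos φ + φ·sin φ) = 122.052083·(0.88046908 + 0.49394563·0.47410358) = 136.045411
y = r_b·(sin φ − φ·cos φ) = 122.052083·(0.47410358 − 0.49394563·0.88046908) = 4.784408

x=136.045411 y=4.784408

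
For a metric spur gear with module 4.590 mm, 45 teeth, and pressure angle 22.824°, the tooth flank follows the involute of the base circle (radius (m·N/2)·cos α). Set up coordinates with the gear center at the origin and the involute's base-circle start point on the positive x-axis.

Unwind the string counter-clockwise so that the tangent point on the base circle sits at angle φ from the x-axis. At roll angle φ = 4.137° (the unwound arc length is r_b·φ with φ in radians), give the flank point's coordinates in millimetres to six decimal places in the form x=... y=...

x=95.436452 y=0.011938

pitch radius r_p = m·N/2 = 4.590·45/2 = 103.275000
base radius r_b = r_p·cos α = 103.275000·cos 22.824° = 95.188645
roll angle φ = 4.137° = 0.07220427 rad
x = r_b·(cos φ + φ·sin φ) = 95.188645·(0.99739440 + 0.07220427·0.07214155) = 95.436452
y = r_b·(sin φ − φ·cos φ) = 95.188645·(0.07214155 − 0.07220427·0.99739440) = 0.011938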